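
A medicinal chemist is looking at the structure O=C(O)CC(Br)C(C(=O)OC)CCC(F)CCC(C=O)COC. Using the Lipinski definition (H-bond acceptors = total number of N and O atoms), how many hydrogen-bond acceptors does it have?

6

N atoms: 0; O atoms: 6.
Lipinski HBA = 0 + 6 = 6.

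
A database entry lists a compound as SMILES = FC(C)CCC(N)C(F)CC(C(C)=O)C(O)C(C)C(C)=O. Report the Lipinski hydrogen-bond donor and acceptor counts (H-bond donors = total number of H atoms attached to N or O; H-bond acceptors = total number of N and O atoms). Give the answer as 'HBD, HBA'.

3, 4

Donors: find every N or O and count the H atoms it carries.
  atom 7 (N): bond orders sum to 1 → 2 H
  atom 14 (O): bond orders sum to 2 → 0 H
  atom 16 (O): bond orders sum to 1 → 1 H
  atom 21 (O): bond orders sum to 2 → 0 H
Lipinski HBD = 3.
Acceptors: N atoms = 1, O atoms = 3 → HBA = 4.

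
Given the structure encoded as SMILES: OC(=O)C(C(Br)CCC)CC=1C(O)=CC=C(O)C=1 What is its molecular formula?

C13H17BrO4

Walk through each heavy atom and fill implicit hydrogens from standard valence (C 4, N 3, O 2, S 2, halogen 1):
  atom 1: O, bond orders sum to 1 (valence 2) → 1 H
  atom 2: C, bond orders sum to 4 (valence 4) → 0 H
  atom 3: O, bond orders sum to 2 (valence 2) → 0 H
  atom 4: C, bond orders sum to 3 (valence 4) → 1 H
  atom 5: C, bond orders sum to 3 (valence 4) → 1 H
  atom 6: Br (halogen, monovalent) → 0 H
  atom 7: C, bond orders sum to 2 (valence 4) → 2 H
  atom 8: C, bond orders sum to 2 (valence 4) → 2 H
  atom 9: C, bond orders sum to 1 (valence 4) → 3 H
  atom 10: C, bond orders sum to 2 (valence 4) → 2 H
  atom 11: C, bond orders sum to 4 (valence 4) → 0 H
  atom 12: C, bond orders sum to 4 (valence 4) → 0 H
  atom 13: O, bond orders sum to 1 (valence 2) → 1 H
  atom 14: C, bond orders sum to 3 (valence 4) → 1 H
  atom 15: C, bond orders sum to 3 (valence 4) → 1 H
  atom 16: C, bond orders sum to 4 (valence 4) → 0 H
  atom 17: O, bond orders sum to 1 (valence 2) → 1 H
  atom 18: C, bond orders sum to 3 (valence 4) → 1 H
Totals → C:13, H:17, Br:1, O:4.
In Hill order: C13H17BrO4.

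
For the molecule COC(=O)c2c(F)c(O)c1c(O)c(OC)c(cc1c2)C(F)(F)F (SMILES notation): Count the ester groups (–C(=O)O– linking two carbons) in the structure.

The ester motif appears at heavy-atom position 3 in the SMILES.
Other groups present: 1 ether, 2 hydroxyl.
Ester count: 1.

1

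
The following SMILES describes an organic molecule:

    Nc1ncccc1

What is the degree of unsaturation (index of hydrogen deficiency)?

4

Molecular formula: C5H6N2.
DoU = (2C + 2 + N − H − X) / 2, where X is the halogen count and O/S are ignored.
    = (2·5 + 2 + 2 − 6 − 0) / 2 = 8 / 2 = 4.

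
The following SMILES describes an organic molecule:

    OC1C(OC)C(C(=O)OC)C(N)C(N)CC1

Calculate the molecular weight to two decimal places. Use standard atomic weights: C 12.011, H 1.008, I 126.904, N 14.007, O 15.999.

First, the molecular formula is C10H20N2O4 (counting implicit H from valence).
  C: 10 × 12.011 = 120.110
  H: 20 × 1.008 = 20.160
  N: 2 × 14.007 = 28.014
  O: 4 × 15.999 = 63.996
Sum: 10×12.011 + 20×1.008 + 2×14.007 + 4×15.999 = 232.280 → 232.28 g/mol.

232.28 g/mol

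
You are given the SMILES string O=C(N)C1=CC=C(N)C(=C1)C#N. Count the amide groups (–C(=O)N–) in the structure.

The amide motif appears at heavy-atom position 2 in the SMILES.
Other groups present: 1 nitrile, 1 primary amine.
Amide count: 1.

1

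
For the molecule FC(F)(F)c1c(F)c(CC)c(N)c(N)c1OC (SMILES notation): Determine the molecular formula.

Walk through each heavy atom and fill implicit hydrogens from standard valence (C 4, N 3, O 2, S 2, halogen 1); for lowercase aromatic atoms, an aromatic c carries 1 H when it has two neighbours and 0 H with three, and aromatic n carries 0 H:
  atom 1: F (halogen, monovalent) → 0 H
  atom 2: C, bond orders sum to 4 (valence 4) → 0 H
  atom 3: F (halogen, monovalent) → 0 H
  atom 4: F (halogen, monovalent) → 0 H
  atom 5: aromatic c, 3 neighbours → 0 H
  atom 6: aromatic c, 3 neighbours → 0 H
  atom 7: F (halogen, monovalent) → 0 H
  atom 8: aromatic c, 3 neighbours → 0 H
  atom 9: C, bond orders sum to 2 (valence 4) → 2 H
  atom 10: C, bond orders sum to 1 (valence 4) → 3 H
  atom 11: aromatic c, 3 neighbours → 0 H
  atom 12: N, bond orders sum to 1 (valence 3) → 2 H
  atom 13: aromatic c, 3 neighbours → 0 H
  atom 14: N, bond orders sum to 1 (valence 3) → 2 H
  atom 15: aromatic c, 3 neighbours → 0 H
  atom 16: O, bond orders sum to 2 (valence 2) → 0 H
  atom 17: C, bond orders sum to 1 (valence 4) → 3 H
Totals → C:10, H:12, F:4, N:2, O:1.
In Hill order: C10H12F4N2O.

C10H12F4N2O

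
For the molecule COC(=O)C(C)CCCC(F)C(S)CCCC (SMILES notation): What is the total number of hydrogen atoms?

Walk through each heavy atom and fill implicit hydrogens from standard valence (C 4, N 3, O 2, S 2, halogen 1):
  atom 1: C, bond orders sum to 1 (valence 4) → 3 H
  atom 2: O, bond orders sum to 2 (valence 2) → 0 H
  atom 3: C, bond orders sum to 4 (valence 4) → 0 H
  atom 4: O, bond orders sum to 2 (valence 2) → 0 H
  atom 5: C, bond orders sum to 3 (valence 4) → 1 H
  atom 6: C, bond orders sum to 1 (valence 4) → 3 H
  atom 7: C, bond orders sum to 2 (valence 4) → 2 H
  atom 8: C, bond orders sum to 2 (valence 4) → 2 H
  atom 9: C, bond orders sum to 2 (valence 4) → 2 H
  atom 10: C, bond orders sum to 3 (valence 4) → 1 H
  atom 11: F (halogen, monovalent) → 0 H
  atom 12: C, bond orders sum to 3 (valence 4) → 1 H
  atom 13: S, bond orders sum to 1 (valence 2) → 1 H
  atom 14: C, bond orders sum to 2 (valence 4) → 2 H
  atom 15: C, bond orders sum to 2 (valence 4) → 2 H
  atom 16: C, bond orders sum to 2 (valence 4) → 2 H
  atom 17: C, bond orders sum to 1 (valence 4) → 3 H
Total hydrogens: 25.

25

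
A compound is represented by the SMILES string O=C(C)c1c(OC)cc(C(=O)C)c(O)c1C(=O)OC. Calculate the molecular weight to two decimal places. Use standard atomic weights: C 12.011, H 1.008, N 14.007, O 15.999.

266.25 g/mol

First, the molecular formula is C13H14O6 (counting implicit H from valence).
  C: 13 × 12.011 = 156.143
  H: 14 × 1.008 = 14.112
  O: 6 × 15.999 = 95.994
Sum: 13×12.011 + 14×1.008 + 6×15.999 = 266.249 → 266.25 g/mol.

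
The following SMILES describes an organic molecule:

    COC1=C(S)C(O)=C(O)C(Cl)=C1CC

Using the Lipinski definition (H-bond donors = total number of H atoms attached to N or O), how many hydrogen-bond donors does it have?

Donors: find every N or O and count the H atoms it carries.
  atom 2 (O): bond orders sum to 2 → 0 H
  atom 7 (O): bond orders sum to 1 → 1 H
  atom 9 (O): bond orders sum to 1 → 1 H
Lipinski HBD = 2.

2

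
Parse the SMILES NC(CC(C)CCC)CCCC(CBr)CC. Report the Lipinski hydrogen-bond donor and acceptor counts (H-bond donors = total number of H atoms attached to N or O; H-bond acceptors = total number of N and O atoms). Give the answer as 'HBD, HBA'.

Donors: find every N or O and count the H atoms it carries.
  atom 1 (N): bond orders sum to 1 → 2 H
Lipinski HBD = 2.
Acceptors: N atoms = 1, O atoms = 0 → HBA = 1.

2, 1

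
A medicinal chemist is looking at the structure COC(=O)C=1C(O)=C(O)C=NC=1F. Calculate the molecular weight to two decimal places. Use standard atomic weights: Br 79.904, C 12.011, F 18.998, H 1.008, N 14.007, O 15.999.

First, the molecular formula is C7H6FNO4 (counting implicit H from valence).
  C: 7 × 12.011 = 84.077
  F: 1 × 18.998 = 18.998
  H: 6 × 1.008 = 6.048
  N: 1 × 14.007 = 14.007
  O: 4 × 15.999 = 63.996
Sum: 7×12.011 + 1×18.998 + 6×1.008 + 1×14.007 + 4×15.999 = 187.126 → 187.13 g/mol.

187.13 g/mol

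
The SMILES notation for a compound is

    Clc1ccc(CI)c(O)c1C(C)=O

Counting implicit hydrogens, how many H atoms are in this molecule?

Walk through each heavy atom and fill implicit hydrogens from standard valence (C 4, N 3, O 2, S 2, halogen 1); for lowercase aromatic atoms, an aromatic c carries 1 H when it has two neighbours and 0 H with three, and aromatic n carries 0 H:
  atom 1: Cl (halogen, monovalent) → 0 H
  atom 2: aromatic c, 3 neighbours → 0 H
  atom 3: aromatic c, 2 neighbours → 1 H
  atom 4: aromatic c, 2 neighbours → 1 H
  atom 5: aromatic c, 3 neighbours → 0 H
  atom 6: C, bond orders sum to 2 (valence 4) → 2 H
  atom 7: I (halogen, monovalent) → 0 H
  atom 8: aromatic c, 3 neighbours → 0 H
  atom 9: O, bond orders sum to 1 (valence 2) → 1 H
  atom 10: aromatic c, 3 neighbours → 0 H
  atom 11: C, bond orders sum to 4 (valence 4) → 0 H
  atom 12: C, bond orders sum to 1 (valence 4) → 3 H
  atom 13: O, bond orders sum to 2 (valence 2) → 0 H
Total hydrogens: 8.

8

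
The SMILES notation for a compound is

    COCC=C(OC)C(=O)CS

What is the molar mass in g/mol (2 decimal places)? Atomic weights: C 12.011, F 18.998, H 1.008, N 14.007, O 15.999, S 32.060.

176.23 g/mol

First, the molecular formula is C7H12O3S (counting implicit H from valence).
  C: 7 × 12.011 = 84.077
  H: 12 × 1.008 = 12.096
  O: 3 × 15.999 = 47.997
  S: 1 × 32.060 = 32.060
Sum: 7×12.011 + 12×1.008 + 3×15.999 + 1×32.060 = 176.230 → 176.23 g/mol.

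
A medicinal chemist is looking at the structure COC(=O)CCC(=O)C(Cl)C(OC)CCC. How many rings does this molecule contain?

In SMILES, each pair of matching ring-closure digits denotes one ring-closing bond; the number of such bonds equals the number of independent rings.
Ring-closure bonds here: 0.

0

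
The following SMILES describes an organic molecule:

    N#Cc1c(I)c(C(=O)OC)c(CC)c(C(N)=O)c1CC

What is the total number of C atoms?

Count every carbon token in the SMILES (each C, including those in ring-closure positions and inside branches).
Carbon count: 14.

14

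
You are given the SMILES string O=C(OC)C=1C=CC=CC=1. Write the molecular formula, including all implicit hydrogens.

Walk through each heavy atom and fill implicit hydrogens from standard valence (C 4, N 3, O 2, S 2, halogen 1):
  atom 1: O, bond orders sum to 2 (valence 2) → 0 H
  atom 2: C, bond orders sum to 4 (valence 4) → 0 H
  atom 3: O, bond orders sum to 2 (valence 2) → 0 H
  atom 4: C, bond orders sum to 1 (valence 4) → 3 H
  atom 5: C, bond orders sum to 4 (valence 4) → 0 H
  atom 6: C, bond orders sum to 3 (valence 4) → 1 H
  atom 7: C, bond orders sum to 3 (valence 4) → 1 H
  atom 8: C, bond orders sum to 3 (valence 4) → 1 H
  atom 9: C, bond orders sum to 3 (valence 4) → 1 H
  atom 10: C, bond orders sum to 3 (valence 4) → 1 H
Totals → C:8, H:8, O:2.
In Hill order: C8H8O2.

C8H8O2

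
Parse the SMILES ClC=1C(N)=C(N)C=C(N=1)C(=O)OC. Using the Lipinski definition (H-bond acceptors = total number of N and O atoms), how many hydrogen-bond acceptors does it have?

5

N atoms: 3; O atoms: 2.
Lipinski HBA = 3 + 2 = 5.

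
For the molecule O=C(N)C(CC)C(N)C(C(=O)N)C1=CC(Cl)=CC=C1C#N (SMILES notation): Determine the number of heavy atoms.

21

Every atom symbol written in the SMILES (organic subset) is one heavy atom; implicit H are not written.
Heavy atoms by element → C:14, Cl:1, N:4, O:2.
Total: 21.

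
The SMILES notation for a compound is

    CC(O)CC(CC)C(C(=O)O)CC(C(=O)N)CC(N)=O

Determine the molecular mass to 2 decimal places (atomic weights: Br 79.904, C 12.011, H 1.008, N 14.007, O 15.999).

288.34 g/mol

First, the molecular formula is C13H24N2O5 (counting implicit H from valence).
  C: 13 × 12.011 = 156.143
  H: 24 × 1.008 = 24.192
  N: 2 × 14.007 = 28.014
  O: 5 × 15.999 = 79.995
Sum: 13×12.011 + 24×1.008 + 2×14.007 + 5×15.999 = 288.344 → 288.34 g/mol.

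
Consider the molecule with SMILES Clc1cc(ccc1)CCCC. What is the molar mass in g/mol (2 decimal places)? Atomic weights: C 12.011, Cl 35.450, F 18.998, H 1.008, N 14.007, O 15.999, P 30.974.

First, the molecular formula is C10H13Cl (counting implicit H from valence).
  C: 10 × 12.011 = 120.110
  Cl: 1 × 35.450 = 35.450
  H: 13 × 1.008 = 13.104
Sum: 10×12.011 + 1×35.450 + 13×1.008 = 168.664 → 168.66 g/mol.

168.66 g/mol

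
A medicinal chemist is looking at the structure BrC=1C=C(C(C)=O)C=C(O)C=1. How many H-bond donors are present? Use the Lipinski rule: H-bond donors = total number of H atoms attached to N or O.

1

Donors: find every N or O and count the H atoms it carries.
  atom 7 (O): bond orders sum to 2 → 0 H
  atom 10 (O): bond orders sum to 1 → 1 H
Lipinski HBD = 1.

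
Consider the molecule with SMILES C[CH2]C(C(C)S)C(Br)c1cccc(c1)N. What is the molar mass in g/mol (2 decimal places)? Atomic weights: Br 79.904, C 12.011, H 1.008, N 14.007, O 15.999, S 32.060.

288.25 g/mol

First, the molecular formula is C12H18BrNS (counting implicit H from valence).
  Br: 1 × 79.904 = 79.904
  C: 12 × 12.011 = 144.132
  H: 18 × 1.008 = 18.144
  N: 1 × 14.007 = 14.007
  S: 1 × 32.060 = 32.060
Sum: 1×79.904 + 12×12.011 + 18×1.008 + 1×14.007 + 1×32.060 = 288.247 → 288.25 g/mol.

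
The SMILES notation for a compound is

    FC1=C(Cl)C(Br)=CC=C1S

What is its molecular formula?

C6H3BrClFS

Walk through each heavy atom and fill implicit hydrogens from standard valence (C 4, N 3, O 2, S 2, halogen 1):
  atom 1: F (halogen, monovalent) → 0 H
  atom 2: C, bond orders sum to 4 (valence 4) → 0 H
  atom 3: C, bond orders sum to 4 (valence 4) → 0 H
  atom 4: Cl (halogen, monovalent) → 0 H
  atom 5: C, bond orders sum to 4 (valence 4) → 0 H
  atom 6: Br (halogen, monovalent) → 0 H
  atom 7: C, bond orders sum to 3 (valence 4) → 1 H
  atom 8: C, bond orders sum to 3 (valence 4) → 1 H
  atom 9: C, bond orders sum to 4 (valence 4) → 0 H
  atom 10: S, bond orders sum to 1 (valence 2) → 1 H
Totals → C:6, H:3, Br:1, Cl:1, F:1, S:1.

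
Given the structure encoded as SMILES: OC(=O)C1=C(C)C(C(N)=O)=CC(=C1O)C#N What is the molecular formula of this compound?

Walk through each heavy atom and fill implicit hydrogens from standard valence (C 4, N 3, O 2, S 2, halogen 1):
  atom 1: O, bond orders sum to 1 (valence 2) → 1 H
  atom 2: C, bond orders sum to 4 (valence 4) → 0 H
  atom 3: O, bond orders sum to 2 (valence 2) → 0 H
  atom 4: C, bond orders sum to 4 (valence 4) → 0 H
  atom 5: C, bond orders sum to 4 (valence 4) → 0 H
  atom 6: C, bond orders sum to 1 (valence 4) → 3 H
  atom 7: C, bond orders sum to 4 (valence 4) → 0 H
  atom 8: C, bond orders sum to 4 (valence 4) → 0 H
  atom 9: N, bond orders sum to 1 (valence 3) → 2 H
  atom 10: O, bond orders sum to 2 (valence 2) → 0 H
  atom 11: C, bond orders sum to 3 (valence 4) → 1 H
  atom 12: C, bond orders sum to 4 (valence 4) → 0 H
  atom 13: C, bond orders sum to 4 (valence 4) → 0 H
  atom 14: O, bond orders sum to 1 (valence 2) → 1 H
  atom 15: C, bond orders sum to 4 (valence 4) → 0 H
  atom 16: N, bond orders sum to 3 (valence 3) → 0 H
Totals → C:10, H:8, N:2, O:4.

C10H8N2O4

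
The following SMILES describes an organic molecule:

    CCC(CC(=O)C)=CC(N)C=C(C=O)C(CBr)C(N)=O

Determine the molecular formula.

Walk through each heavy atom and fill implicit hydrogens from standard valence (C 4, N 3, O 2, S 2, halogen 1):
  atom 1: C, bond orders sum to 1 (valence 4) → 3 H
  atom 2: C, bond orders sum to 2 (valence 4) → 2 H
  atom 3: C, bond orders sum to 4 (valence 4) → 0 H
  atom 4: C, bond orders sum to 2 (valence 4) → 2 H
  atom 5: C, bond orders sum to 4 (valence 4) → 0 H
  atom 6: O, bond orders sum to 2 (valence 2) → 0 H
  atom 7: C, bond orders sum to 1 (valence 4) → 3 H
  atom 8: C, bond orders sum to 3 (valence 4) → 1 H
  atom 9: C, bond orders sum to 3 (valence 4) → 1 H
  atom 10: N, bond orders sum to 1 (valence 3) → 2 H
  atom 11: C, bond orders sum to 3 (valence 4) → 1 H
  atom 12: C, bond orders sum to 4 (valence 4) → 0 H
  atom 13: C, bond orders sum to 3 (valence 4) → 1 H
  atom 14: O, bond orders sum to 2 (valence 2) → 0 H
  atom 15: C, bond orders sum to 3 (valence 4) → 1 H
  atom 16: C, bond orders sum to 2 (valence 4) → 2 H
  atom 17: Br (halogen, monovalent) → 0 H
  atom 18: C, bond orders sum to 4 (valence 4) → 0 H
  atom 19: N, bond orders sum to 1 (valence 3) → 2 H
  atom 20: O, bond orders sum to 2 (valence 2) → 0 H
Totals → C:14, H:21, Br:1, N:2, O:3.

C14H21BrN2O3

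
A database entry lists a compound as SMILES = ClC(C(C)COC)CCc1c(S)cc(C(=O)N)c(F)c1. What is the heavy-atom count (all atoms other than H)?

20

Every atom symbol written in the SMILES (organic subset) is one heavy atom; implicit H are not written.
Heavy atoms by element → C:14, Cl:1, F:1, N:1, O:2, S:1.
Total: 20.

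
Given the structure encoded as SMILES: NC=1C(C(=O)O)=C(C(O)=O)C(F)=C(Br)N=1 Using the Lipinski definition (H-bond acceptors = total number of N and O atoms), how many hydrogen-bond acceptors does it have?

N atoms: 2; O atoms: 4.
Lipinski HBA = 2 + 4 = 6.

6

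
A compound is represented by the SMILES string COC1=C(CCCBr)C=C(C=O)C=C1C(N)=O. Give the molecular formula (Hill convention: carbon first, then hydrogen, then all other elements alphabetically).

C12H14BrNO3

Walk through each heavy atom and fill implicit hydrogens from standard valence (C 4, N 3, O 2, S 2, halogen 1):
  atom 1: C, bond orders sum to 1 (valence 4) → 3 H
  atom 2: O, bond orders sum to 2 (valence 2) → 0 H
  atom 3: C, bond orders sum to 4 (valence 4) → 0 H
  atom 4: C, bond orders sum to 4 (valence 4) → 0 H
  atom 5: C, bond orders sum to 2 (valence 4) → 2 H
  atom 6: C, bond orders sum to 2 (valence 4) → 2 H
  atom 7: C, bond orders sum to 2 (valence 4) → 2 H
  atom 8: Br (halogen, monovalent) → 0 H
  atom 9: C, bond orders sum to 3 (valence 4) → 1 H
  atom 10: C, bond orders sum to 4 (valence 4) → 0 H
  atom 11: C, bond orders sum to 3 (valence 4) → 1 H
  atom 12: O, bond orders sum to 2 (valence 2) → 0 H
  atom 13: C, bond orders sum to 3 (valence 4) → 1 H
  atom 14: C, bond orders sum to 4 (valence 4) → 0 H
  atom 15: C, bond orders sum to 4 (valence 4) → 0 H
  atom 16: N, bond orders sum to 1 (valence 3) → 2 H
  atom 17: O, bond orders sum to 2 (valence 2) → 0 H
Totals → C:12, H:14, Br:1, N:1, O:3.
In Hill order: C12H14BrNO3.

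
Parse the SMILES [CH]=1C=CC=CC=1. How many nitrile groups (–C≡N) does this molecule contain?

0

Scan the SMILES for the nitrile motif — none present.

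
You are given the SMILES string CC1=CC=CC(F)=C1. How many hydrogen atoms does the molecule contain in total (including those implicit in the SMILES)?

Walk through each heavy atom and fill implicit hydrogens from standard valence (C 4, N 3, O 2, S 2, halogen 1):
  atom 1: C, bond orders sum to 1 (valence 4) → 3 H
  atom 2: C, bond orders sum to 4 (valence 4) → 0 H
  atom 3: C, bond orders sum to 3 (valence 4) → 1 H
  atom 4: C, bond orders sum to 3 (valence 4) → 1 H
  atom 5: C, bond orders sum to 3 (valence 4) → 1 H
  atom 6: C, bond orders sum to 4 (valence 4) → 0 H
  atom 7: F (halogen, monovalent) → 0 H
  atom 8: C, bond orders sum to 3 (valence 4) → 1 H
Total hydrogens: 7.

7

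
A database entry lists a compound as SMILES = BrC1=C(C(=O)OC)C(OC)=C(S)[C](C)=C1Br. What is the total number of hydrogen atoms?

10

Walk through each heavy atom and fill implicit hydrogens from standard valence (C 4, N 3, O 2, S 2, halogen 1):
  atom 1: Br (halogen, monovalent) → 0 H
  atom 2: C, bond orders sum to 4 (valence 4) → 0 H
  atom 3: C, bond orders sum to 4 (valence 4) → 0 H
  atom 4: C, bond orders sum to 4 (valence 4) → 0 H
  atom 5: O, bond orders sum to 2 (valence 2) → 0 H
  atom 6: O, bond orders sum to 2 (valence 2) → 0 H
  atom 7: C, bond orders sum to 1 (valence 4) → 3 H
  atom 8: C, bond orders sum to 4 (valence 4) → 0 H
  atom 9: O, bond orders sum to 2 (valence 2) → 0 H
  atom 10: C, bond orders sum to 1 (valence 4) → 3 H
  atom 11: C, bond orders sum to 4 (valence 4) → 0 H
  atom 12: S, bond orders sum to 1 (valence 2) → 1 H
  atom 13: C with explicit H count 0
  atom 14: C, bond orders sum to 1 (valence 4) → 3 H
  atom 15: C, bond orders sum to 4 (valence 4) → 0 H
  atom 16: Br (halogen, monovalent) → 0 H
Total hydrogens: 10.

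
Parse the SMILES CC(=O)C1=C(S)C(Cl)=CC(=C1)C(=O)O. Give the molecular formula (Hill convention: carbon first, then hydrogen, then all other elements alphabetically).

C9H7ClO3S

Walk through each heavy atom and fill implicit hydrogens from standard valence (C 4, N 3, O 2, S 2, halogen 1):
  atom 1: C, bond orders sum to 1 (valence 4) → 3 H
  atom 2: C, bond orders sum to 4 (valence 4) → 0 H
  atom 3: O, bond orders sum to 2 (valence 2) → 0 H
  atom 4: C, bond orders sum to 4 (valence 4) → 0 H
  atom 5: C, bond orders sum to 4 (valence 4) → 0 H
  atom 6: S, bond orders sum to 1 (valence 2) → 1 H
  atom 7: C, bond orders sum to 4 (valence 4) → 0 H
  atom 8: Cl (halogen, monovalent) → 0 H
  atom 9: C, bond orders sum to 3 (valence 4) → 1 H
  atom 10: C, bond orders sum to 4 (valence 4) → 0 H
  atom 11: C, bond orders sum to 3 (valence 4) → 1 H
  atom 12: C, bond orders sum to 4 (valence 4) → 0 H
  atom 13: O, bond orders sum to 2 (valence 2) → 0 H
  atom 14: O, bond orders sum to 1 (valence 2) → 1 H
Totals → C:9, H:7, Cl:1, O:3, S:1.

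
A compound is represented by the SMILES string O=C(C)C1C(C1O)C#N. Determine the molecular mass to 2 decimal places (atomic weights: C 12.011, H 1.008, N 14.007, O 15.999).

First, the molecular formula is C6H7NO2 (counting implicit H from valence).
  C: 6 × 12.011 = 72.066
  H: 7 × 1.008 = 7.056
  N: 1 × 14.007 = 14.007
  O: 2 × 15.999 = 31.998
Sum: 6×12.011 + 7×1.008 + 1×14.007 + 2×15.999 = 125.127 → 125.13 g/mol.

125.13 g/mol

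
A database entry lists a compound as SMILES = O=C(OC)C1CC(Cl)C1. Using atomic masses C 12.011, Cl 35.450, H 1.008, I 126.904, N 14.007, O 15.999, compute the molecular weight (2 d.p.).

First, the molecular formula is C6H9ClO2 (counting implicit H from valence).
  C: 6 × 12.011 = 72.066
  Cl: 1 × 35.450 = 35.450
  H: 9 × 1.008 = 9.072
  O: 2 × 15.999 = 31.998
Sum: 6×12.011 + 1×35.450 + 9×1.008 + 2×15.999 = 148.586 → 148.59 g/mol.

148.59 g/mol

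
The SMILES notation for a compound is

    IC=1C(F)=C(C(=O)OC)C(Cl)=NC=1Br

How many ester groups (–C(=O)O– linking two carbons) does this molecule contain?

The ester motif appears at heavy-atom position 6 in the SMILES.
Ester count: 1.

1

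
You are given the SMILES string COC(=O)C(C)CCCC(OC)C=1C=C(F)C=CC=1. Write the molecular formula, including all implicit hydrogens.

C15H21FO3

Walk through each heavy atom and fill implicit hydrogens from standard valence (C 4, N 3, O 2, S 2, halogen 1):
  atom 1: C, bond orders sum to 1 (valence 4) → 3 H
  atom 2: O, bond orders sum to 2 (valence 2) → 0 H
  atom 3: C, bond orders sum to 4 (valence 4) → 0 H
  atom 4: O, bond orders sum to 2 (valence 2) → 0 H
  atom 5: C, bond orders sum to 3 (valence 4) → 1 H
  atom 6: C, bond orders sum to 1 (valence 4) → 3 H
  atom 7: C, bond orders sum to 2 (valence 4) → 2 H
  atom 8: C, bond orders sum to 2 (valence 4) → 2 H
  atom 9: C, bond orders sum to 2 (valence 4) → 2 H
  atom 10: C, bond orders sum to 3 (valence 4) → 1 H
  atom 11: O, bond orders sum to 2 (valence 2) → 0 H
  atom 12: C, bond orders sum to 1 (valence 4) → 3 H
  atom 13: C, bond orders sum to 4 (valence 4) → 0 H
  atom 14: C, bond orders sum to 3 (valence 4) → 1 H
  atom 15: C, bond orders sum to 4 (valence 4) → 0 H
  atom 16: F (halogen, monovalent) → 0 H
  atom 17: C, bond orders sum to 3 (valence 4) → 1 H
  atom 18: C, bond orders sum to 3 (valence 4) → 1 H
  atom 19: C, bond orders sum to 3 (valence 4) → 1 H
Totals → C:15, H:21, F:1, O:3.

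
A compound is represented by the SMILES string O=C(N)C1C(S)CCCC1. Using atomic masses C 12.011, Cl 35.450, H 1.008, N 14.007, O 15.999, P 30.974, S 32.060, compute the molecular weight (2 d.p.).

159.25 g/mol

First, the molecular formula is C7H13NOS (counting implicit H from valence).
  C: 7 × 12.011 = 84.077
  H: 13 × 1.008 = 13.104
  N: 1 × 14.007 = 14.007
  O: 1 × 15.999 = 15.999
  S: 1 × 32.060 = 32.060
Sum: 7×12.011 + 13×1.008 + 1×14.007 + 1×15.999 + 1×32.060 = 159.247 → 159.25 g/mol.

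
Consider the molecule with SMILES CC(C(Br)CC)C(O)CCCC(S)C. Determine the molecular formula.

C11H23BrOS

Walk through each heavy atom and fill implicit hydrogens from standard valence (C 4, N 3, O 2, S 2, halogen 1):
  atom 1: C, bond orders sum to 1 (valence 4) → 3 H
  atom 2: C, bond orders sum to 3 (valence 4) → 1 H
  atom 3: C, bond orders sum to 3 (valence 4) → 1 H
  atom 4: Br (halogen, monovalent) → 0 H
  atom 5: C, bond orders sum to 2 (valence 4) → 2 H
  atom 6: C, bond orders sum to 1 (valence 4) → 3 H
  atom 7: C, bond orders sum to 3 (valence 4) → 1 H
  atom 8: O, bond orders sum to 1 (valence 2) → 1 H
  atom 9: C, bond orders sum to 2 (valence 4) → 2 H
  atom 10: C, bond orders sum to 2 (valence 4) → 2 H
  atom 11: C, bond orders sum to 2 (valence 4) → 2 H
  atom 12: C, bond orders sum to 3 (valence 4) → 1 H
  atom 13: S, bond orders sum to 1 (valence 2) → 1 H
  atom 14: C, bond orders sum to 1 (valence 4) → 3 H
Totals → C:11, H:23, Br:1, O:1, S:1.
In Hill order: C11H23BrOS.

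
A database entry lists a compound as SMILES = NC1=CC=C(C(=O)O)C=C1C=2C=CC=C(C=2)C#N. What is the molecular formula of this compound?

C14H10N2O2

Walk through each heavy atom and fill implicit hydrogens from standard valence (C 4, N 3, O 2, S 2, halogen 1):
  atom 1: N, bond orders sum to 1 (valence 3) → 2 H
  atom 2: C, bond orders sum to 4 (valence 4) → 0 H
  atom 3: C, bond orders sum to 3 (valence 4) → 1 H
  atom 4: C, bond orders sum to 3 (valence 4) → 1 H
  atom 5: C, bond orders sum to 4 (valence 4) → 0 H
  atom 6: C, bond orders sum to 4 (valence 4) → 0 H
  atom 7: O, bond orders sum to 2 (valence 2) → 0 H
  atom 8: O, bond orders sum to 1 (valence 2) → 1 H
  atom 9: C, bond orders sum to 3 (valence 4) → 1 H
  atom 10: C, bond orders sum to 4 (valence 4) → 0 H
  atom 11: C, bond orders sum to 4 (valence 4) → 0 H
  atom 12: C, bond orders sum to 3 (valence 4) → 1 H
  atom 13: C, bond orders sum to 3 (valence 4) → 1 H
  atom 14: C, bond orders sum to 3 (valence 4) → 1 H
  atom 15: C, bond orders sum to 4 (valence 4) → 0 H
  atom 16: C, bond orders sum to 3 (valence 4) → 1 H
  atom 17: C, bond orders sum to 4 (valence 4) → 0 H
  atom 18: N, bond orders sum to 3 (valence 3) → 0 H
Totals → C:14, H:10, N:2, O:2.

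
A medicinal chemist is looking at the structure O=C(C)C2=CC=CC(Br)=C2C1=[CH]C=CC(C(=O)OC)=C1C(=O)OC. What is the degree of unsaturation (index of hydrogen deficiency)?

Molecular formula: C18H15BrO5.
DoU = (2C + 2 + N − H − X) / 2, where X is the halogen count and O/S are ignored.
    = (2·18 + 2 + 0 − 15 − 1) / 2 = 22 / 2 = 11.

11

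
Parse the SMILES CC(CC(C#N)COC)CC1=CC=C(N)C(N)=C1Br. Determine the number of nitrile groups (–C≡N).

The nitrile motif appears at heavy-atom position 5 in the SMILES.
Other groups present: 1 ether, 2 primary amine.
Nitrile count: 1.

1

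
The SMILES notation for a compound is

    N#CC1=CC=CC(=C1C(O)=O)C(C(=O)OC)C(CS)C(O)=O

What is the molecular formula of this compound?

Walk through each heavy atom and fill implicit hydrogens from standard valence (C 4, N 3, O 2, S 2, halogen 1):
  atom 1: N, bond orders sum to 3 (valence 3) → 0 H
  atom 2: C, bond orders sum to 4 (valence 4) → 0 H
  atom 3: C, bond orders sum to 4 (valence 4) → 0 H
  atom 4: C, bond orders sum to 3 (valence 4) → 1 H
  atom 5: C, bond orders sum to 3 (valence 4) → 1 H
  atom 6: C, bond orders sum to 3 (valence 4) → 1 H
  atom 7: C, bond orders sum to 4 (valence 4) → 0 H
  atom 8: C, bond orders sum to 4 (valence 4) → 0 H
  atom 9: C, bond orders sum to 4 (valence 4) → 0 H
  atom 10: O, bond orders sum to 1 (valence 2) → 1 H
  atom 11: O, bond orders sum to 2 (valence 2) → 0 H
  atom 12: C, bond orders sum to 3 (valence 4) → 1 H
  atom 13: C, bond orders sum to 4 (valence 4) → 0 H
  atom 14: O, bond orders sum to 2 (valence 2) → 0 H
  atom 15: O, bond orders sum to 2 (valence 2) → 0 H
  atom 16: C, bond orders sum to 1 (valence 4) → 3 H
  atom 17: C, bond orders sum to 3 (valence 4) → 1 H
  atom 18: C, bond orders sum to 2 (valence 4) → 2 H
  atom 19: S, bond orders sum to 1 (valence 2) → 1 H
  atom 20: C, bond orders sum to 4 (valence 4) → 0 H
  atom 21: O, bond orders sum to 1 (valence 2) → 1 H
  atom 22: O, bond orders sum to 2 (valence 2) → 0 H
Totals → C:14, H:13, N:1, O:6, S:1.

C14H13NO6S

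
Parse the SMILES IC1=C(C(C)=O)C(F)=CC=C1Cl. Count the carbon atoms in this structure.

8

Count every carbon token in the SMILES (each C, including those in ring-closure positions and inside branches).
Carbon count: 8.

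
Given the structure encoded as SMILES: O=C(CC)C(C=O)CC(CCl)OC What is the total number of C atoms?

9

Count every carbon token in the SMILES (each C, including those in ring-closure positions and inside branches).
Carbon count: 9.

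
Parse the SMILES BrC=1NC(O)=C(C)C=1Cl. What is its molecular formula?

C5H5BrClNO

Walk through each heavy atom and fill implicit hydrogens from standard valence (C 4, N 3, O 2, S 2, halogen 1):
  atom 1: Br (halogen, monovalent) → 0 H
  atom 2: C, bond orders sum to 4 (valence 4) → 0 H
  atom 3: N, bond orders sum to 2 (valence 3) → 1 H
  atom 4: C, bond orders sum to 4 (valence 4) → 0 H
  atom 5: O, bond orders sum to 1 (valence 2) → 1 H
  atom 6: C, bond orders sum to 4 (valence 4) → 0 H
  atom 7: C, bond orders sum to 1 (valence 4) → 3 H
  atom 8: C, bond orders sum to 4 (valence 4) → 0 H
  atom 9: Cl (halogen, monovalent) → 0 H
Totals → C:5, H:5, Br:1, Cl:1, N:1, O:1.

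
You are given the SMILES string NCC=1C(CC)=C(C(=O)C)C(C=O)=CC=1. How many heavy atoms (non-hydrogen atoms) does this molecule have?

Every atom symbol written in the SMILES (organic subset) is one heavy atom; implicit H are not written.
Heavy atoms by element → C:12, N:1, O:2.
Total: 15.

15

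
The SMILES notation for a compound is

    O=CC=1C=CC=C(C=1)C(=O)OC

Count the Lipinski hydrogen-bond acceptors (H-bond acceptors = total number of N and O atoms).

N atoms: 0; O atoms: 3.
Lipinski HBA = 0 + 3 = 3.

3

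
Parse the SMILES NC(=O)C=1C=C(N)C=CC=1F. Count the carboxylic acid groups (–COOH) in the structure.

Scan the SMILES for the carboxylic acid motif — none present.
Groups that are present: 1 amide, 1 primary amine.

0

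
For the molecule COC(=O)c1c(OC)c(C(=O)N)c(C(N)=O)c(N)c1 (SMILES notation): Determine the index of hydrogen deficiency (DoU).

7

Molecular formula: C11H13N3O5.
DoU = (2C + 2 + N − H − X) / 2, where X is the halogen count and O/S are ignored.
    = (2·11 + 2 + 3 − 13 − 0) / 2 = 14 / 2 = 7.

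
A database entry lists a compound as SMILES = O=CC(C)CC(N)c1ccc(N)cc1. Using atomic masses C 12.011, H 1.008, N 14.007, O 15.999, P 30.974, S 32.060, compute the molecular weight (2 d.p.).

192.26 g/mol

First, the molecular formula is C11H16N2O (counting implicit H from valence).
  C: 11 × 12.011 = 132.121
  H: 16 × 1.008 = 16.128
  N: 2 × 14.007 = 28.014
  O: 1 × 15.999 = 15.999
Sum: 11×12.011 + 16×1.008 + 2×14.007 + 1×15.999 = 192.262 → 192.26 g/mol.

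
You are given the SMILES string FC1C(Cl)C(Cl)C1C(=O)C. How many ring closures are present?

1

In SMILES, each pair of matching ring-closure digits denotes one ring-closing bond; the number of such bonds equals the number of independent rings.
Ring-closure bonds here: 1.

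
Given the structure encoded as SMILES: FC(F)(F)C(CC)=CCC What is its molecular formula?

Walk through each heavy atom and fill implicit hydrogens from standard valence (C 4, N 3, O 2, S 2, halogen 1):
  atom 1: F (halogen, monovalent) → 0 H
  atom 2: C, bond orders sum to 4 (valence 4) → 0 H
  atom 3: F (halogen, monovalent) → 0 H
  atom 4: F (halogen, monovalent) → 0 H
  atom 5: C, bond orders sum to 4 (valence 4) → 0 H
  atom 6: C, bond orders sum to 2 (valence 4) → 2 H
  atom 7: C, bond orders sum to 1 (valence 4) → 3 H
  atom 8: C, bond orders sum to 3 (valence 4) → 1 H
  atom 9: C, bond orders sum to 2 (valence 4) → 2 H
  atom 10: C, bond orders sum to 1 (valence 4) → 3 H
Totals → C:7, H:11, F:3.

C7H11F3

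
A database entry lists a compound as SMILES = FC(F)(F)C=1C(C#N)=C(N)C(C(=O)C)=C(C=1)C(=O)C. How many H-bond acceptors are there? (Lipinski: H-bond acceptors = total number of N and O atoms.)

4

N atoms: 2; O atoms: 2.
Lipinski HBA = 2 + 2 = 4.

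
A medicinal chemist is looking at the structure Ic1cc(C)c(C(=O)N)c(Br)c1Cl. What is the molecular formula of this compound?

C8H6BrClINO

Walk through each heavy atom and fill implicit hydrogens from standard valence (C 4, N 3, O 2, S 2, halogen 1); for lowercase aromatic atoms, an aromatic c carries 1 H when it has two neighbours and 0 H with three, and aromatic n carries 0 H:
  atom 1: I (halogen, monovalent) → 0 H
  atom 2: aromatic c, 3 neighbours → 0 H
  atom 3: aromatic c, 2 neighbours → 1 H
  atom 4: aromatic c, 3 neighbours → 0 H
  atom 5: C, bond orders sum to 1 (valence 4) → 3 H
  atom 6: aromatic c, 3 neighbours → 0 H
  atom 7: C, bond orders sum to 4 (valence 4) → 0 H
  atom 8: O, bond orders sum to 2 (valence 2) → 0 H
  atom 9: N, bond orders sum to 1 (valence 3) → 2 H
  atom 10: aromatic c, 3 neighbours → 0 H
  atom 11: Br (halogen, monovalent) → 0 H
  atom 12: aromatic c, 3 neighbours → 0 H
  atom 13: Cl (halogen, monovalent) → 0 H
Totals → C:8, H:6, Br:1, Cl:1, I:1, N:1, O:1.
In Hill order: C8H6BrClINO.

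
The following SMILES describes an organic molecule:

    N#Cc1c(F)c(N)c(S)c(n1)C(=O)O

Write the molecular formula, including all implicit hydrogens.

Walk through each heavy atom and fill implicit hydrogens from standard valence (C 4, N 3, O 2, S 2, halogen 1); for lowercase aromatic atoms, an aromatic c carries 1 H when it has two neighbours and 0 H with three, and aromatic n carries 0 H:
  atom 1: N, bond orders sum to 3 (valence 3) → 0 H
  atom 2: C, bond orders sum to 4 (valence 4) → 0 H
  atom 3: aromatic c, 3 neighbours → 0 H
  atom 4: aromatic c, 3 neighbours → 0 H
  atom 5: F (halogen, monovalent) → 0 H
  atom 6: aromatic c, 3 neighbours → 0 H
  atom 7: N, bond orders sum to 1 (valence 3) → 2 H
  atom 8: aromatic c, 3 neighbours → 0 H
  atom 9: S, bond orders sum to 1 (valence 2) → 1 H
  atom 10: aromatic c, 3 neighbours → 0 H
  atom 11: aromatic n, 2 neighbours → 0 H
  atom 12: C, bond orders sum to 4 (valence 4) → 0 H
  atom 13: O, bond orders sum to 2 (valence 2) → 0 H
  atom 14: O, bond orders sum to 1 (valence 2) → 1 H
Totals → C:7, H:4, F:1, N:3, O:2, S:1.
In Hill order: C7H4FN3O2S.

C7H4FN3O2S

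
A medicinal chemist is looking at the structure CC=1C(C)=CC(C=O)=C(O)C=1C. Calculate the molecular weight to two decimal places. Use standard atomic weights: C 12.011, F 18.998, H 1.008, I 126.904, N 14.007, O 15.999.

First, the molecular formula is C10H12O2 (counting implicit H from valence).
  C: 10 × 12.011 = 120.110
  H: 12 × 1.008 = 12.096
  O: 2 × 15.999 = 31.998
Sum: 10×12.011 + 12×1.008 + 2×15.999 = 164.204 → 164.20 g/mol.

164.20 g/mol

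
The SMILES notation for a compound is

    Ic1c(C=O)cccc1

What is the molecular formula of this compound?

Walk through each heavy atom and fill implicit hydrogens from standard valence (C 4, N 3, O 2, S 2, halogen 1); for lowercase aromatic atoms, an aromatic c carries 1 H when it has two neighbours and 0 H with three, and aromatic n carries 0 H:
  atom 1: I (halogen, monovalent) → 0 H
  atom 2: aromatic c, 3 neighbours → 0 H
  atom 3: aromatic c, 3 neighbours → 0 H
  atom 4: C, bond orders sum to 3 (valence 4) → 1 H
  atom 5: O, bond orders sum to 2 (valence 2) → 0 H
  atom 6: aromatic c, 2 neighbours → 1 H
  atom 7: aromatic c, 2 neighbours → 1 H
  atom 8: aromatic c, 2 neighbours → 1 H
  atom 9: aromatic c, 2 neighbours → 1 H
Totals → C:7, H:5, I:1, O:1.
In Hill order: C7H5IO.

C7H5IO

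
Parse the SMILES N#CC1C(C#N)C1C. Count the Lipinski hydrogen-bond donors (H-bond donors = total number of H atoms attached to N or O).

0

Donors: find every N or O and count the H atoms it carries.
  atom 1 (N): bond orders sum to 3 → 0 H
  atom 6 (N): bond orders sum to 3 → 0 H
Lipinski HBD = 0.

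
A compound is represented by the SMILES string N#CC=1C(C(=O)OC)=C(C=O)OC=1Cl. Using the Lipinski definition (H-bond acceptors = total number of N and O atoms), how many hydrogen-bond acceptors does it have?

5

N atoms: 1; O atoms: 4.
Lipinski HBA = 1 + 4 = 5.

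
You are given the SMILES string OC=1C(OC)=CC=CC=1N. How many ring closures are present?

In SMILES, each pair of matching ring-closure digits denotes one ring-closing bond; the number of such bonds equals the number of independent rings.
Ring-closure bonds here: 1.

1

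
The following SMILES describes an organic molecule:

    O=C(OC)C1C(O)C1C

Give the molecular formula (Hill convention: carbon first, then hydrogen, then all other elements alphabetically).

Walk through each heavy atom and fill implicit hydrogens from standard valence (C 4, N 3, O 2, S 2, halogen 1):
  atom 1: O, bond orders sum to 2 (valence 2) → 0 H
  atom 2: C, bond orders sum to 4 (valence 4) → 0 H
  atom 3: O, bond orders sum to 2 (valence 2) → 0 H
  atom 4: C, bond orders sum to 1 (valence 4) → 3 H
  atom 5: C, bond orders sum to 3 (valence 4) → 1 H
  atom 6: C, bond orders sum to 3 (valence 4) → 1 H
  atom 7: O, bond orders sum to 1 (valence 2) → 1 H
  atom 8: C, bond orders sum to 3 (valence 4) → 1 H
  atom 9: C, bond orders sum to 1 (valence 4) → 3 H
Totals → C:6, H:10, O:3.
In Hill order: C6H10O3.

C6H10O3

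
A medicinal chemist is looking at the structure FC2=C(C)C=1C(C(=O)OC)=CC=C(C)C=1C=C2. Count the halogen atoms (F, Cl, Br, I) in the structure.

1

Halogen atoms appear at heavy-atom position 1 (1×F).
Other groups present: 1 ester.
Halogen count: 1.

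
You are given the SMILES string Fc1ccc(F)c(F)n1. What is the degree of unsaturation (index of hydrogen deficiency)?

Molecular formula: C5H2F3N.
DoU = (2C + 2 + N − H − X) / 2, where X is the halogen count and O/S are ignored.
    = (2·5 + 2 + 1 − 2 − 3) / 2 = 8 / 2 = 4.

4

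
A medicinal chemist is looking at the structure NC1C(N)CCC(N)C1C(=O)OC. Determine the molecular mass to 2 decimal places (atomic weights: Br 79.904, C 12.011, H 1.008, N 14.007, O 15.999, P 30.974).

First, the molecular formula is C8H17N3O2 (counting implicit H from valence).
  C: 8 × 12.011 = 96.088
  H: 17 × 1.008 = 17.136
  N: 3 × 14.007 = 42.021
  O: 2 × 15.999 = 31.998
Sum: 8×12.011 + 17×1.008 + 3×14.007 + 2×15.999 = 187.243 → 187.24 g/mol.

187.24 g/mol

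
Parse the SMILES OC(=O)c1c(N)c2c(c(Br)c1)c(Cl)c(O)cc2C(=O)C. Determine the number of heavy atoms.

Every atom symbol written in the SMILES (organic subset) is one heavy atom; implicit H are not written.
Heavy atoms by element → Br:1, C:13, Cl:1, N:1, O:4.
Total: 20.

20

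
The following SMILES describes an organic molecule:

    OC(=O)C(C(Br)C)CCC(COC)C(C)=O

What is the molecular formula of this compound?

Walk through each heavy atom and fill implicit hydrogens from standard valence (C 4, N 3, O 2, S 2, halogen 1):
  atom 1: O, bond orders sum to 1 (valence 2) → 1 H
  atom 2: C, bond orders sum to 4 (valence 4) → 0 H
  atom 3: O, bond orders sum to 2 (valence 2) → 0 H
  atom 4: C, bond orders sum to 3 (valence 4) → 1 H
  atom 5: C, bond orders sum to 3 (valence 4) → 1 H
  atom 6: Br (halogen, monovalent) → 0 H
  atom 7: C, bond orders sum to 1 (valence 4) → 3 H
  atom 8: C, bond orders sum to 2 (valence 4) → 2 H
  atom 9: C, bond orders sum to 2 (valence 4) → 2 H
  atom 10: C, bond orders sum to 3 (valence 4) → 1 H
  atom 11: C, bond orders sum to 2 (valence 4) → 2 H
  atom 12: O, bond orders sum to 2 (valence 2) → 0 H
  atom 13: C, bond orders sum to 1 (valence 4) → 3 H
  atom 14: C, bond orders sum to 4 (valence 4) → 0 H
  atom 15: C, bond orders sum to 1 (valence 4) → 3 H
  atom 16: O, bond orders sum to 2 (valence 2) → 0 H
Totals → C:11, H:19, Br:1, O:4.

C11H19BrO4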